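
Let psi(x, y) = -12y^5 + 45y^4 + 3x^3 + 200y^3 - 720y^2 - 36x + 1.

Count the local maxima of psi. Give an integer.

2

psi separates as a function of x plus a function of y, so ∇psi=0 decouples.
∂psi/∂x = 9(x - 2)(x + 2) = 0 at x ∈ {-2, 2}; ∂psi/∂y = -60y(y - 4)(y - 2)(y + 3) = 0 at y ∈ {-3, 0, 2, 4}.
The Hessian is diagonal: diag(psi_xx, psi_yy). Second derivatives: psi_xx(-2)=-36, psi_xx(2)=36; psi_yy(-3)=6300, psi_yy(0)=-1440, psi_yy(2)=1200, psi_yy(4)=-3360.
Local maxima occur where both diagonal entries negative: (-2, 0), (-2, 4). Count: 2.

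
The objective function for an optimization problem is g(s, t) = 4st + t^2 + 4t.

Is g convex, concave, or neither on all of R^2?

g is quadratic, so its Hessian is the constant matrix H = [[0, 4], [4, 2]].
det(H) = -16, tr(H) = 2.
det(H) < 0, so H is indefinite: neither convex nor concave.

neither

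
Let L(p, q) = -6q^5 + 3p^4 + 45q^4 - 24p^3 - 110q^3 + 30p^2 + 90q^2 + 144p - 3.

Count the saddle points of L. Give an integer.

6

L separates as a function of p plus a function of q, so ∇L=0 decouples.
∂L/∂p = 12(p - 4)(p - 3)(p + 1) = 0 at p ∈ {-1, 3, 4}; ∂L/∂q = -30q(q - 3)(q - 2)(q - 1) = 0 at q ∈ {0, 1, 2, 3}.
The Hessian is diagonal: diag(L_pp, L_qq). Second derivatives: L_pp(-1)=240, L_pp(3)=-48, L_pp(4)=60; L_qq(0)=180, L_qq(1)=-60, L_qq(2)=60, L_qq(3)=-180.
Saddle points occur where the two diagonal entries have opposite signs: (-1, 1), (-1, 3), (3, 0), (3, 2), (4, 1), (4, 3). Count: 6.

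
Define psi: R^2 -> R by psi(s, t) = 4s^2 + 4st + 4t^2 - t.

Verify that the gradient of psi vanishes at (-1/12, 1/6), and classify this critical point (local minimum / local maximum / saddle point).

∇psi = (8s + 4t, 4s + 8t - 1); substituting (-1/12, 1/6) gives ∇psi = (0, 0), so (-1/12, 1/6) is indeed a critical point.
The Hessian of psi is constant: H = [[8, 4], [4, 8]].
det(H) = 8·8 − 4² = 48.
det(H) > 0 and tr(H) = 16 > 0, so H is positive definite and the point is a local minimum.

local minimum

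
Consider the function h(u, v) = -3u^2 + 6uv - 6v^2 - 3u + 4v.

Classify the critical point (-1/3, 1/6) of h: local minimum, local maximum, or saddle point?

local maximum

The Hessian of h is constant: H = [[-6, 6], [6, -12]].
det(H) = (-6)·(-12) − 6² = 36.
det(H) > 0 and tr(H) = -18 < 0, so H is negative definite and the point is a local maximum.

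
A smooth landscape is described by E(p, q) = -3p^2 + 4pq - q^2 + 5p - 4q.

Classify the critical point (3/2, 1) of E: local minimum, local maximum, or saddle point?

The Hessian of E is constant: H = [[-6, 4], [4, -2]].
det(H) = (-6)·(-2) − 4² = -4.
Since det(H) < 0, H is indefinite and the critical point is a saddle point.

saddle point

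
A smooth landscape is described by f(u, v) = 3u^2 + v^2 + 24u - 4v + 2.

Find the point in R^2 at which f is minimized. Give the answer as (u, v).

f(u,v) separates as P(u) + Q(v) + 2, so its minimum is min P + min Q + 2.
P'(u) = 6u + 24 vanishes at u ∈ {-4}; Q'(v) = 2v - 4 vanishes at v ∈ {2}.
Local minima of P (where P''>0): P(-4)=-48. Local minima of Q: Q(2)=-4.
So the global minimum of f is P(-4) + Q(2) + 2 = -48 − 4 + 2 = -50, attained at (-4, 2).

(-4, 2)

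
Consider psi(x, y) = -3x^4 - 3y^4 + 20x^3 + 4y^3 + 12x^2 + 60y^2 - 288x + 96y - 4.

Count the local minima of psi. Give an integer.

psi separates as a function of x plus a function of y, so ∇psi=0 decouples.
∂psi/∂x = -12(x - 4)(x - 3)(x + 2) = 0 at x ∈ {-2, 3, 4}; ∂psi/∂y = -12(y - 4)(y + 1)(y + 2) = 0 at y ∈ {-2, -1, 4}.
The Hessian is diagonal: diag(psi_xx, psi_yy). Second derivatives: psi_xx(-2)=-360, psi_xx(3)=60, psi_xx(4)=-72; psi_yy(-2)=-72, psi_yy(-1)=60, psi_yy(4)=-360.
Local minima occur where both diagonal entries positive: (3, -1). Count: 1.

1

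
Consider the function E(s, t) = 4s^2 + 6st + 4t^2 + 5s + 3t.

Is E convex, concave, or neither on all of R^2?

E is quadratic, so its Hessian is the constant matrix H = [[8, 6], [6, 8]].
det(H) = 28, tr(H) = 16.
det(H) > 0 and tr(H) > 0, so H is positive definite everywhere: convex.

convex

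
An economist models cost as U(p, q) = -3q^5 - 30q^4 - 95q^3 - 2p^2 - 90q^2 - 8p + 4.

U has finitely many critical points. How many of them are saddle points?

2

U separates as a function of p plus a function of q, so ∇U=0 decouples.
∂U/∂p = -4(p + 2) = 0 at p ∈ {-2}; ∂U/∂q = -15q(q + 1)(q + 3)(q + 4) = 0 at q ∈ {-4, -3, -1, 0}.
The Hessian is diagonal: diag(U_pp, U_qq). Second derivatives: U_pp(-2)=-4; U_qq(-4)=180, U_qq(-3)=-90, U_qq(-1)=90, U_qq(0)=-180.
Saddle points occur where the two diagonal entries have opposite signs: (-2, -4), (-2, -1). Count: 2.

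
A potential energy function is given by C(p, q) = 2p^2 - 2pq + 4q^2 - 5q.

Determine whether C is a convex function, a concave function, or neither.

convex

C is quadratic, so its Hessian is the constant matrix H = [[4, -2], [-2, 8]].
det(H) = 28, tr(H) = 12.
det(H) > 0 and tr(H) > 0, so H is positive definite everywhere: convex.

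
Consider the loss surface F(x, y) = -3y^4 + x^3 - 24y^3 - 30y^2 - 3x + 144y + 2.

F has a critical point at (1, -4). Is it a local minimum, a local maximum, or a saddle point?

The mixed partial ∂²F/∂x∂y is 0, so the Hessian at any point is diag(F_xx, F_yy) = diag(6x, -12(3y^2 + 12y + 5)).
At (1, -4): H = diag(6, -60).
The eigenvalues have opposite signs, so H is indefinite: a saddle point.

saddle point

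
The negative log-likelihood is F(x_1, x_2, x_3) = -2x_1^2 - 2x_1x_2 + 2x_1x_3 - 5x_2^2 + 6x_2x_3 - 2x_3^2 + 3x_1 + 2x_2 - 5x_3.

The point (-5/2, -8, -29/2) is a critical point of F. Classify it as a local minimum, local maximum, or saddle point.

The Hessian is constant: H = [[-4, -2, 2], [-2, -10, 6], [2, 6, -4]].
Leading principal minors: Δ₁ = -4, Δ₂ = 36, Δ₃ = -8.
The minors alternate sign starting negative (−, +, −), so H is negative definite: a local maximum.

local maximum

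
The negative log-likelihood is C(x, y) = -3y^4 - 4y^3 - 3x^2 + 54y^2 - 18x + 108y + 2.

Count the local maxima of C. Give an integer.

C separates as a function of x plus a function of y, so ∇C=0 decouples.
∂C/∂x = -6(x + 3) = 0 at x ∈ {-3}; ∂C/∂y = -12(y - 3)(y + 1)(y + 3) = 0 at y ∈ {-3, -1, 3}.
The Hessian is diagonal: diag(C_xx, C_yy). Second derivatives: C_xx(-3)=-6; C_yy(-3)=-144, C_yy(-1)=96, C_yy(3)=-288.
Local maxima occur where both diagonal entries negative: (-3, -3), (-3, 3). Count: 2.

2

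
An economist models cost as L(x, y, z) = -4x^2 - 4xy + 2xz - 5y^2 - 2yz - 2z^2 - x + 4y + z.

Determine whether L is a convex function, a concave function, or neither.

L is quadratic, so its Hessian is the constant matrix H = [[-8, -4, 2], [-4, -10, -2], [2, -2, -4]].
Leading principal minors: -8, 64, -152.
Signs alternate −, +, − ⇒ H ≺ 0 ⇒ concave.

concave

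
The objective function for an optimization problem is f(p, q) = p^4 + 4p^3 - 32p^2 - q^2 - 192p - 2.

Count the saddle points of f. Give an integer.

2

f separates as a function of p plus a function of q, so ∇f=0 decouples.
∂f/∂p = 4(p - 4)(p + 3)(p + 4) = 0 at p ∈ {-4, -3, 4}; ∂f/∂q = -2q = 0 at q ∈ {0}.
The Hessian is diagonal: diag(f_pp, f_qq). Second derivatives: f_pp(-4)=32, f_pp(-3)=-28, f_pp(4)=224; f_qq(0)=-2.
Saddle points occur where the two diagonal entries have opposite signs: (-4, 0), (4, 0). Count: 2.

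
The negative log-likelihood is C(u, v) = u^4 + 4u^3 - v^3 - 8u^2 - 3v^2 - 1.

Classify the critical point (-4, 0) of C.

The mixed partial ∂²C/∂u∂v is 0, so the Hessian at any point is diag(C_uu, C_vv) = diag(4(3u^2 + 6u - 4), -6(v + 1)).
At (-4, 0): H = diag(80, -6).
The eigenvalues have opposite signs, so H is indefinite: a saddle point.

saddle point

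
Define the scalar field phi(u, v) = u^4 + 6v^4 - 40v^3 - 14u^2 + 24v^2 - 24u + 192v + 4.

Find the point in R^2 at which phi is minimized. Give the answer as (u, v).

(3, -1)

phi(u,v) separates as P(u) + Q(v) + 4, so its minimum is min P + min Q + 4.
P'(u) = 4(u - 3)(u + 1)(u + 2) vanishes at u ∈ {-2, -1, 3}; Q'(v) = 24(v - 4)(v - 2)(v + 1) vanishes at v ∈ {-1, 2, 4}.
Local minima of P (where P''>0): P(-2)=8, P(3)=-117. Local minima of Q: Q(-1)=-122, Q(4)=128.
So the global minimum of phi is P(3) + Q(-1) + 4 = -117 − 122 + 4 = -235, attained at (3, -1).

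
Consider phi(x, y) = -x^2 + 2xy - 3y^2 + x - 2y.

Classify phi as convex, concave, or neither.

concave

phi is quadratic, so its Hessian is the constant matrix H = [[-2, 2], [2, -6]].
det(H) = 8, tr(H) = -8.
det(H) > 0 and tr(H) < 0, so H is negative definite everywhere: concave.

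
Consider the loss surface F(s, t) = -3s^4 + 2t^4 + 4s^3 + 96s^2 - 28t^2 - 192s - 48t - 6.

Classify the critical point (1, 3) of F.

local minimum

The mixed partial ∂²F/∂s∂t is 0, so the Hessian at any point is diag(F_ss, F_tt) = diag(12(-3s^2 + 2s + 16), 8(3t^2 - 7)).
At (1, 3): H = diag(180, 160).
Both eigenvalues are positive, so H is positive definite: a local minimum.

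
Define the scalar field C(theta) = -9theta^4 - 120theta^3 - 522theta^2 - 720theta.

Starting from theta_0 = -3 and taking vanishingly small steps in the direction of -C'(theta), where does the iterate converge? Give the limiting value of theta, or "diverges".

-4

C'(theta) = -36(theta + 1)(theta + 4)(theta + 5), so C'(-3) = 144.
Gradient descent moves in the -C' direction, i.e. theta is decreasing.
The nearest critical point in that direction is theta = -4, where C'' = 108 > 0 (a local minimum). The iterate converges there.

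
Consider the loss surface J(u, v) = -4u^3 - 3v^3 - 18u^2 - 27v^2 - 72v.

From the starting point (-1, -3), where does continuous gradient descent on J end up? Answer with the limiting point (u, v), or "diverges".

(-3, -4)

J is separable, so gradient descent decouples: u follows -∂J/∂u, v follows -∂J/∂v.
∂J/∂u = -12u(u + 3); at u=-1 this is 24, so u decreases.
∂J/∂v = -9(v + 2)(v + 4); at v=-3 this is 9, so v decreases.
u converges to its nearest critical value -3 (a local min of the u-part); v converges to -4. The iterate converges to (-3, -4).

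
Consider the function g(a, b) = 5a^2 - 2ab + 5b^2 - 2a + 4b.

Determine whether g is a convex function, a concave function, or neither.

convex

g is quadratic, so its Hessian is the constant matrix H = [[10, -2], [-2, 10]].
det(H) = 96, tr(H) = 20.
det(H) > 0 and tr(H) > 0, so H is positive definite everywhere: convex.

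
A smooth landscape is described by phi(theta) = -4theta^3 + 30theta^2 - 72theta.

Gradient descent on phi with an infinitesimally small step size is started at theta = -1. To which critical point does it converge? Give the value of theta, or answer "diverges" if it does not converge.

2

phi'(theta) = -12(theta - 3)(theta - 2), so phi'(-1) = -144.
Gradient descent moves in the -phi' direction, i.e. theta is increasing.
The nearest critical point in that direction is theta = 2, where phi'' = 12 > 0 (a local minimum). The iterate converges there.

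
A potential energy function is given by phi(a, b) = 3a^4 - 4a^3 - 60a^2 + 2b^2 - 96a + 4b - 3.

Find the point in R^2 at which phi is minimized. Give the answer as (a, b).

phi(a,b) separates as P(a) + Q(b) − 3, so its minimum is min P + min Q − 3.
P'(a) = 12(a - 4)(a + 1)(a + 2) vanishes at a ∈ {-2, -1, 4}; Q'(b) = 4b + 4 vanishes at b ∈ {-1}.
Local minima of P (where P''>0): P(-2)=32, P(4)=-832. Local minima of Q: Q(-1)=-2.
So the global minimum of phi is P(4) + Q(-1) − 3 = -832 − 2 − 3 = -837, attained at (4, -1).

(4, -1)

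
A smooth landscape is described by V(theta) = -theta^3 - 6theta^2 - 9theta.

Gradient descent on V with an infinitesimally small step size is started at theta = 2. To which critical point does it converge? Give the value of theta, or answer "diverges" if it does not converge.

diverges

V'(theta) = -3(theta + 1)(theta + 3), so V'(2) = -45.
Gradient descent moves in the -V' direction, i.e. theta is increasing.
There is no critical point above theta=2, and V' keeps the same sign, so the iterate runs off to +∞.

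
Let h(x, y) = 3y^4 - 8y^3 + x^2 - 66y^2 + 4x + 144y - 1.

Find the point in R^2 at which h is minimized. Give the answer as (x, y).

h(x,y) separates as P(x) + Q(y) − 1, so its minimum is min P + min Q − 1.
P'(x) = 2x + 4 vanishes at x ∈ {-2}; Q'(y) = 12(y - 4)(y - 1)(y + 3) vanishes at y ∈ {-3, 1, 4}.
Local minima of P (where P''>0): P(-2)=-4. Local minima of Q: Q(-3)=-567, Q(4)=-224.
So the global minimum of h is P(-2) + Q(-3) − 1 = -4 − 567 − 1 = -572, attained at (-2, -3).

(-2, -3)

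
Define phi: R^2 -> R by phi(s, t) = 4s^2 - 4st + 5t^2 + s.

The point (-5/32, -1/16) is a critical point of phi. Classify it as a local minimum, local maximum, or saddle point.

local minimum

The Hessian of phi is constant: H = [[8, -4], [-4, 10]].
det(H) = 8·10 − (-4)² = 64.
det(H) > 0 and tr(H) = 18 > 0, so H is positive definite and the point is a local minimum.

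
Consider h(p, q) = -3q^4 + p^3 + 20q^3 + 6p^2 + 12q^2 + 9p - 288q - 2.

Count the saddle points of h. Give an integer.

h separates as a function of p plus a function of q, so ∇h=0 decouples.
∂h/∂p = 3(p + 1)(p + 3) = 0 at p ∈ {-3, -1}; ∂h/∂q = -12(q - 4)(q - 3)(q + 2) = 0 at q ∈ {-2, 3, 4}.
The Hessian is diagonal: diag(h_pp, h_qq). Second derivatives: h_pp(-3)=-6, h_pp(-1)=6; h_qq(-2)=-360, h_qq(3)=60, h_qq(4)=-72.
Saddle points occur where the two diagonal entries have opposite signs: (-3, 3), (-1, -2), (-1, 4). Count: 3.

3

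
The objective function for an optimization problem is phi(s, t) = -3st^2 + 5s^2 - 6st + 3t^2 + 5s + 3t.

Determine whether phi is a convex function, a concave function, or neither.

The term -3st^2 is cubic, so the Hessian is not constant.
∂²phi/∂t² = -6s + 6, which takes both signs as s varies (negative for sufficiently large s). A diagonal entry of the Hessian changing sign means the Hessian is neither positive- nor negative-semidefinite on all of R^2.

neither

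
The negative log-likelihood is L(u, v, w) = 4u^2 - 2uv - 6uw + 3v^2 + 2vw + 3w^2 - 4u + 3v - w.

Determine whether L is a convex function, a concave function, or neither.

L is quadratic, so its Hessian is the constant matrix H = [[8, -2, -6], [-2, 6, 2], [-6, 2, 6]].
Leading principal minors: 8, 44, 64.
All positive ⇒ H ≻ 0 ⇒ convex.

convex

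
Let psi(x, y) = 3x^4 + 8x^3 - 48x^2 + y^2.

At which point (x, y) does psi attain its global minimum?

(-4, 0)

psi(x,y) separates as P(x) + Q(y), so its minimum is min P + min Q.
P'(x) = 12x(x - 2)(x + 4) vanishes at x ∈ {-4, 0, 2}; Q'(y) = 2y vanishes at y ∈ {0}.
Local minima of P (where P''>0): P(-4)=-512, P(2)=-80. Local minima of Q: Q(0)=0.
So the global minimum of psi is P(-4) + Q(0) = -512 + 0 = -512, attained at (-4, 0).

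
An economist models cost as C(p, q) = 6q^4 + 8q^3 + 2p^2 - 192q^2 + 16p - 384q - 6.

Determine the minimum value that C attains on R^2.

C(p,q) separates as A(p) + B(q) − 6, so its minimum is min A + min B − 6.
A'(p) = 4p + 16 vanishes at p ∈ {-4}; B'(q) = 24(q - 4)(q + 1)(q + 4) vanishes at q ∈ {-4, -1, 4}.
Local minima of A (where A''>0): A(-4)=-32. Local minima of B: B(-4)=-512, B(4)=-2560.
So the global minimum of C is A(-4) + B(4) − 6 = -32 − 2560 − 6 = -2598, attained at (-4, 4).

-2598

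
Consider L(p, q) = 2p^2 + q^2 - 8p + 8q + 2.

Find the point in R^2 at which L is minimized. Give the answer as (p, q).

(2, -4)

L(p,q) separates as A(p) + B(q) + 2, so its minimum is min A + min B + 2.
A'(p) = 4p - 8 vanishes at p ∈ {2}; B'(q) = 2q + 8 vanishes at q ∈ {-4}.
Local minima of A (where A''>0): A(2)=-8. Local minima of B: B(-4)=-16.
So the global minimum of L is A(2) + B(-4) + 2 = -8 − 16 + 2 = -22, attained at (2, -4).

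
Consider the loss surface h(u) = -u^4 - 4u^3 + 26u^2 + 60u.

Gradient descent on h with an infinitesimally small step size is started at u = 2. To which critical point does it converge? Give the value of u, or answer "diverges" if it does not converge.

h'(u) = -4(u - 3)(u + 1)(u + 5), so h'(2) = 84.
Gradient descent moves in the -h' direction, i.e. u is decreasing.
The nearest critical point in that direction is u = -1, where h'' = 64 > 0 (a local minimum). The iterate converges there.

-1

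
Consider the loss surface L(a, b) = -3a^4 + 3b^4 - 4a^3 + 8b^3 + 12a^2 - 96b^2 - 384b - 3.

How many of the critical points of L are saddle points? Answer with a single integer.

5

L separates as a function of a plus a function of b, so ∇L=0 decouples.
∂L/∂a = -12a(a - 1)(a + 2) = 0 at a ∈ {-2, 0, 1}; ∂L/∂b = 12(b - 4)(b + 2)(b + 4) = 0 at b ∈ {-4, -2, 4}.
The Hessian is diagonal: diag(L_aa, L_bb). Second derivatives: L_aa(-2)=-72, L_aa(0)=24, L_aa(1)=-36; L_bb(-4)=192, L_bb(-2)=-144, L_bb(4)=576.
Saddle points occur where the two diagonal entries have opposite signs: (-2, -4), (-2, 4), (0, -2), (1, -4), (1, 4). Count: 5.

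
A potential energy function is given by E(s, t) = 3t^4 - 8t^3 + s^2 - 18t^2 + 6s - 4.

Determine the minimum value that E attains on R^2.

-148

E(s,t) separates as P(s) + Q(t) − 4, so its minimum is min P + min Q − 4.
P'(s) = 2s + 6 vanishes at s ∈ {-3}; Q'(t) = 12t(t - 3)(t + 1) vanishes at t ∈ {-1, 0, 3}.
Local minima of P (where P''>0): P(-3)=-9. Local minima of Q: Q(-1)=-7, Q(3)=-135.
So the global minimum of E is P(-3) + Q(3) − 4 = -9 − 135 − 4 = -148, attained at (-3, 3).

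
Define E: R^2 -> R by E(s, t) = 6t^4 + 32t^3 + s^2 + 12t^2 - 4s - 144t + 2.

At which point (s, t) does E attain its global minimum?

(2, 1)

E(s,t) separates as P(s) + Q(t) + 2, so its minimum is min P + min Q + 2.
P'(s) = 2s - 4 vanishes at s ∈ {2}; Q'(t) = 24(t - 1)(t + 2)(t + 3) vanishes at t ∈ {-3, -2, 1}.
Local minima of P (where P''>0): P(2)=-4. Local minima of Q: Q(-3)=162, Q(1)=-94.
So the global minimum of E is P(2) + Q(1) + 2 = -4 − 94 + 2 = -96, attained at (2, 1).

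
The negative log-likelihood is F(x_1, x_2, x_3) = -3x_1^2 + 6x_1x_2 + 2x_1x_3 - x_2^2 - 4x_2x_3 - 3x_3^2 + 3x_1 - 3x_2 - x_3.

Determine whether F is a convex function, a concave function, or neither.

F is quadratic, so its Hessian is the constant matrix H = [[-6, 6, 2], [6, -2, -4], [2, -4, -6]].
Leading principal minors: -6, -24, 152.
Neither pattern holds ⇒ H is indefinite ⇒ neither convex nor concave.

neither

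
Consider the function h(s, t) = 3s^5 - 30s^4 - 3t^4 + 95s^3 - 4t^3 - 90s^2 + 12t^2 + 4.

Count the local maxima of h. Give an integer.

4

h separates as a function of s plus a function of t, so ∇h=0 decouples.
∂h/∂s = 15s(s - 4)(s - 3)(s - 1) = 0 at s ∈ {0, 1, 3, 4}; ∂h/∂t = -12t(t - 1)(t + 2) = 0 at t ∈ {-2, 0, 1}.
The Hessian is diagonal: diag(h_ss, h_tt). Second derivatives: h_ss(0)=-180, h_ss(1)=90, h_ss(3)=-90, h_ss(4)=180; h_tt(-2)=-72, h_tt(0)=24, h_tt(1)=-36.
Local maxima occur where both diagonal entries negative: (0, -2), (0, 1), (3, -2), (3, 1). Count: 4.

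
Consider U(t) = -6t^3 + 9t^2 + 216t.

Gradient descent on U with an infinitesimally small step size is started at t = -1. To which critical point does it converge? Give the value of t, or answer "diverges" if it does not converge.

U'(t) = -18(t - 4)(t + 3), so U'(-1) = 180.
Gradient descent moves in the -U' direction, i.e. t is decreasing.
The nearest critical point in that direction is t = -3, where U'' = 126 > 0 (a local minimum). The iterate converges there.

-3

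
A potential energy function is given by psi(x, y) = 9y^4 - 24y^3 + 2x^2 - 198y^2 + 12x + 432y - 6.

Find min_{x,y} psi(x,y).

-1725

psi(x,y) separates as P(x) + Q(y) − 6, so its minimum is min P + min Q − 6.
P'(x) = 4x + 12 vanishes at x ∈ {-3}; Q'(y) = 36(y - 4)(y - 1)(y + 3) vanishes at y ∈ {-3, 1, 4}.
Local minima of P (where P''>0): P(-3)=-18. Local minima of Q: Q(-3)=-1701, Q(4)=-672.
So the global minimum of psi is P(-3) + Q(-3) − 6 = -18 − 1701 − 6 = -1725, attained at (-3, -3).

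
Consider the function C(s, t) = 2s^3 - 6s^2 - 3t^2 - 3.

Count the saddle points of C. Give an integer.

1

C separates as a function of s plus a function of t, so ∇C=0 decouples.
∂C/∂s = 6s(s - 2) = 0 at s ∈ {0, 2}; ∂C/∂t = -6t = 0 at t ∈ {0}.
The Hessian is diagonal: diag(C_ss, C_tt). Second derivatives: C_ss(0)=-12, C_ss(2)=12; C_tt(0)=-6.
Saddle points occur where the two diagonal entries have opposite signs: (2, 0). Count: 1.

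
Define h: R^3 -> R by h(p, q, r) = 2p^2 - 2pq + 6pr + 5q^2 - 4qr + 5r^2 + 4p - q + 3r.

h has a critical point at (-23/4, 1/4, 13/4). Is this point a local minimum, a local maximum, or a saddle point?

local minimum

The Hessian is constant: H = [[4, -2, 6], [-2, 10, -4], [6, -4, 10]].
Leading principal minors: Δ₁ = 4, Δ₂ = 36, Δ₃ = 32.
All leading minors are positive, so H is positive definite: a local minimum.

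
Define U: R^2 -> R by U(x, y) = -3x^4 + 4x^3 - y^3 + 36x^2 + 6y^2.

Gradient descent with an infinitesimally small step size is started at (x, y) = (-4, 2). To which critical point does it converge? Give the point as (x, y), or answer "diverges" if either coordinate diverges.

U is separable, so gradient descent decouples: x follows -∂U/∂x, y follows -∂U/∂y.
∂U/∂x = -12x(x - 3)(x + 2); at x=-4 this is 672, so x decreases.
∂U/∂y = -3y(y - 4); at y=2 this is 12, so y decreases.
The x-coordinate has no critical point in that direction and runs off to infinity.

diverges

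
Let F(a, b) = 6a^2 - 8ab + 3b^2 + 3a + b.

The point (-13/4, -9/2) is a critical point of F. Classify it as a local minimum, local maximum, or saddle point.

The Hessian of F is constant: H = [[12, -8], [-8, 6]].
det(H) = 12·6 − (-8)² = 8.
det(H) > 0 and tr(H) = 18 > 0, so H is positive definite and the point is a local minimum.

local minimum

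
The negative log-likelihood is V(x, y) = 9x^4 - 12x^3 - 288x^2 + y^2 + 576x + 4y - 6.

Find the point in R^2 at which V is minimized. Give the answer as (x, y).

V(x,y) separates as P(x) + Q(y) − 6, so its minimum is min P + min Q − 6.
P'(x) = 36(x - 4)(x - 1)(x + 4) vanishes at x ∈ {-4, 1, 4}; Q'(y) = 2y + 4 vanishes at y ∈ {-2}.
Local minima of P (where P''>0): P(-4)=-3840, P(4)=-768. Local minima of Q: Q(-2)=-4.
So the global minimum of V is P(-4) + Q(-2) − 6 = -3840 − 4 − 6 = -3850, attained at (-4, -2).

(-4, -2)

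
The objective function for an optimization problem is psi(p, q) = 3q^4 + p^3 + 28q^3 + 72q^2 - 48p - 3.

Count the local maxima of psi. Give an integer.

psi separates as a function of p plus a function of q, so ∇psi=0 decouples.
∂psi/∂p = 3(p - 4)(p + 4) = 0 at p ∈ {-4, 4}; ∂psi/∂q = 12q(q + 3)(q + 4) = 0 at q ∈ {-4, -3, 0}.
The Hessian is diagonal: diag(psi_pp, psi_qq). Second derivatives: psi_pp(-4)=-24, psi_pp(4)=24; psi_qq(-4)=48, psi_qq(-3)=-36, psi_qq(0)=144.
Local maxima occur where both diagonal entries negative: (-4, -3). Count: 1.

1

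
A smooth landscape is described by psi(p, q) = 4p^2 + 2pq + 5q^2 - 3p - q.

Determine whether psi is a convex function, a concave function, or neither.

psi is quadratic, so its Hessian is the constant matrix H = [[8, 2], [2, 10]].
det(H) = 76, tr(H) = 18.
det(H) > 0 and tr(H) > 0, so H is positive definite everywhere: convex.

convex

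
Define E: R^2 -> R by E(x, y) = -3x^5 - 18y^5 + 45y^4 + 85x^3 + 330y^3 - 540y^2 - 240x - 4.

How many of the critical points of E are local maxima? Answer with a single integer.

E separates as a function of x plus a function of y, so ∇E=0 decouples.
∂E/∂x = -15(x - 4)(x - 1)(x + 1)(x + 4) = 0 at x ∈ {-4, -1, 1, 4}; ∂E/∂y = -90y(y - 4)(y - 1)(y + 3) = 0 at y ∈ {-3, 0, 1, 4}.
The Hessian is diagonal: diag(E_xx, E_yy). Second derivatives: E_xx(-4)=1800, E_xx(-1)=-450, E_xx(1)=450, E_xx(4)=-1800; E_yy(-3)=7560, E_yy(0)=-1080, E_yy(1)=1080, E_yy(4)=-7560.
Local maxima occur where both diagonal entries negative: (-1, 0), (-1, 4), (4, 0), (4, 4). Count: 4.

4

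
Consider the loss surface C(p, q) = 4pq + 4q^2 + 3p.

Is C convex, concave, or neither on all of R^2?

C is quadratic, so its Hessian is the constant matrix H = [[0, 4], [4, 8]].
det(H) = -16, tr(H) = 8.
det(H) < 0, so H is indefinite: neither convex nor concave.

neither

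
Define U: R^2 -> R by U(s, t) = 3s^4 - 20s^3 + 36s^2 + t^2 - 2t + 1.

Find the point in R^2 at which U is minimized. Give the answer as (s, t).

U(s,t) separates as P(s) + Q(t) + 1, so its minimum is min P + min Q + 1.
P'(s) = 12s(s - 3)(s - 2) vanishes at s ∈ {0, 2, 3}; Q'(t) = 2(t - 1) vanishes at t ∈ {1}.
Local minima of P (where P''>0): P(0)=0, P(3)=27. Local minima of Q: Q(1)=-1.
So the global minimum of U is P(0) + Q(1) + 1 = 0 − 1 + 1 = 0, attained at (0, 1).

(0, 1)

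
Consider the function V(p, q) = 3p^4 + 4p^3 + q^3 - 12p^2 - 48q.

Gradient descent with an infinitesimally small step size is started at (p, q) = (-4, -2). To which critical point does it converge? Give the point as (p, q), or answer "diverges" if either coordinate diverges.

V is separable, so gradient descent decouples: p follows -∂V/∂p, q follows -∂V/∂q.
∂V/∂p = 12p(p - 1)(p + 2); at p=-4 this is -480, so p increases.
∂V/∂q = 3(q - 4)(q + 4); at q=-2 this is -36, so q increases.
p converges to its nearest critical value -2 (a local min of the p-part); q converges to 4. The iterate converges to (-2, 4).

(-2, 4)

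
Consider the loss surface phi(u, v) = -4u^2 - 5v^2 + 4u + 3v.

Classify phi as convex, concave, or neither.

phi is quadratic, so its Hessian is the constant matrix H = [[-8, 0], [0, -10]].
det(H) = 80, tr(H) = -18.
det(H) > 0 and tr(H) < 0, so H is negative definite everywhere: concave.

concave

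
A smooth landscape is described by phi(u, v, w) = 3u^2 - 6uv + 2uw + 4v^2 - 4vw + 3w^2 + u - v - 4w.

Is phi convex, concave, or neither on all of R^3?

phi is quadratic, so its Hessian is the constant matrix H = [[6, -6, 2], [-6, 8, -4], [2, -4, 6]].
Leading principal minors: 6, 12, 40.
All positive ⇒ H ≻ 0 ⇒ convex.

convex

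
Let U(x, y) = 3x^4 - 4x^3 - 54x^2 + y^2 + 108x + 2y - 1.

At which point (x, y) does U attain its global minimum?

(-3, -1)

U(x,y) separates as P(x) + Q(y) − 1, so its minimum is min P + min Q − 1.
P'(x) = 12(x - 3)(x - 1)(x + 3) vanishes at x ∈ {-3, 1, 3}; Q'(y) = 2y + 2 vanishes at y ∈ {-1}.
Local minima of P (where P''>0): P(-3)=-459, P(3)=-27. Local minima of Q: Q(-1)=-1.
So the global minimum of U is P(-3) + Q(-1) − 1 = -459 − 1 − 1 = -461, attained at (-3, -1).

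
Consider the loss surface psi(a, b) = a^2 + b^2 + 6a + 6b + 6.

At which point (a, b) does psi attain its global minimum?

psi(a,b) separates as P(a) + Q(b) + 6, so its minimum is min P + min Q + 6.
P'(a) = 2a + 6 vanishes at a ∈ {-3}; Q'(b) = 2b + 6 vanishes at b ∈ {-3}.
Local minima of P (where P''>0): P(-3)=-9. Local minima of Q: Q(-3)=-9.
So the global minimum of psi is P(-3) + Q(-3) + 6 = -9 − 9 + 6 = -12, attained at (-3, -3).

(-3, -3)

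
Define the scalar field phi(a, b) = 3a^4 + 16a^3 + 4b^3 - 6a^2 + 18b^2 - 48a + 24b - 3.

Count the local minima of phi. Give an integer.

phi separates as a function of a plus a function of b, so ∇phi=0 decouples.
∂phi/∂a = 12(a - 1)(a + 1)(a + 4) = 0 at a ∈ {-4, -1, 1}; ∂phi/∂b = 12(b + 1)(b + 2) = 0 at b ∈ {-2, -1}.
The Hessian is diagonal: diag(phi_aa, phi_bb). Second derivatives: phi_aa(-4)=180, phi_aa(-1)=-72, phi_aa(1)=120; phi_bb(-2)=-12, phi_bb(-1)=12.
Local minima occur where both diagonal entries positive: (-4, -1), (1, -1). Count: 2.

2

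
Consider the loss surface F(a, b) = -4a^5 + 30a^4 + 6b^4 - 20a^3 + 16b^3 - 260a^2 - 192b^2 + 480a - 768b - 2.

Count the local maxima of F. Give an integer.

F separates as a function of a plus a function of b, so ∇F=0 decouples.
∂F/∂a = -20(a - 4)(a - 3)(a - 1)(a + 2) = 0 at a ∈ {-2, 1, 3, 4}; ∂F/∂b = 24(b - 4)(b + 2)(b + 4) = 0 at b ∈ {-4, -2, 4}.
The Hessian is diagonal: diag(F_aa, F_bb). Second derivatives: F_aa(-2)=1800, F_aa(1)=-360, F_aa(3)=200, F_aa(4)=-360; F_bb(-4)=384, F_bb(-2)=-288, F_bb(4)=1152.
Local maxima occur where both diagonal entries negative: (1, -2), (4, -2). Count: 2.

2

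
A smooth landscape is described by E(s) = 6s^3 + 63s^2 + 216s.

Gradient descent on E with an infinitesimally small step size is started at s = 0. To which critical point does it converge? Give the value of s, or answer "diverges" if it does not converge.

E'(s) = 18(s + 3)(s + 4), so E'(0) = 216.
Gradient descent moves in the -E' direction, i.e. s is decreasing.
The nearest critical point in that direction is s = -3, where E'' = 18 > 0 (a local minimum). The iterate converges there.

-3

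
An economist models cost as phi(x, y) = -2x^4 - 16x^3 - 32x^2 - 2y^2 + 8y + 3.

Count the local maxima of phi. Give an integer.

phi separates as a function of x plus a function of y, so ∇phi=0 decouples.
∂phi/∂x = -8x(x + 2)(x + 4) = 0 at x ∈ {-4, -2, 0}; ∂phi/∂y = -4(y - 2) = 0 at y ∈ {2}.
The Hessian is diagonal: diag(phi_xx, phi_yy). Second derivatives: phi_xx(-4)=-64, phi_xx(-2)=32, phi_xx(0)=-64; phi_yy(2)=-4.
Local maxima occur where both diagonal entries negative: (-4, 2), (0, 2). Count: 2.

2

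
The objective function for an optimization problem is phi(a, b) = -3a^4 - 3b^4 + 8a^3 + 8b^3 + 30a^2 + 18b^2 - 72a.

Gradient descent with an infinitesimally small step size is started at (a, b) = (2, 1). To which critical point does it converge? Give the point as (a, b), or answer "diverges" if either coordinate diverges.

phi is separable, so gradient descent decouples: a follows -∂phi/∂a, b follows -∂phi/∂b.
∂phi/∂a = -12(a - 3)(a - 1)(a + 2); at a=2 this is 48, so a decreases.
∂phi/∂b = -12b(b - 3)(b + 1); at b=1 this is 48, so b decreases.
a converges to its nearest critical value 1 (a local min of the a-part); b converges to 0. The iterate converges to (1, 0).

(1, 0)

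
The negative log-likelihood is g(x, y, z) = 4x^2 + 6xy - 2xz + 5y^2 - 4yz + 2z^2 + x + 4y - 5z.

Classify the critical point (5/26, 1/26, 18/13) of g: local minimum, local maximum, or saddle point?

The Hessian is constant: H = [[8, 6, -2], [6, 10, -4], [-2, -4, 4]].
Leading principal minors: Δ₁ = 8, Δ₂ = 44, Δ₃ = 104.
All leading minors are positive, so H is positive definite: a local minimum.

local minimum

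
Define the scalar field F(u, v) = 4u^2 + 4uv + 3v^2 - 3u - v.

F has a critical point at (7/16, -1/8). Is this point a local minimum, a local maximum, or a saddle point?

local minimum

The Hessian of F is constant: H = [[8, 4], [4, 6]].
det(H) = 8·6 − 4² = 32.
det(H) > 0 and tr(H) = 14 > 0, so H is positive definite and the point is a local minimum.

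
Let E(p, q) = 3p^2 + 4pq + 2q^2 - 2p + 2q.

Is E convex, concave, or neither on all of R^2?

convex

E is quadratic, so its Hessian is the constant matrix H = [[6, 4], [4, 4]].
det(H) = 8, tr(H) = 10.
det(H) > 0 and tr(H) > 0, so H is positive definite everywhere: convex.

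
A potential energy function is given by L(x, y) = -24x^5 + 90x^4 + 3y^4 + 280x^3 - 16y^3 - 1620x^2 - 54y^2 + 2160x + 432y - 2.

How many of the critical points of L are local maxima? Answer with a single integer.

2

L separates as a function of x plus a function of y, so ∇L=0 decouples.
∂L/∂x = -120(x - 3)(x - 2)(x - 1)(x + 3) = 0 at x ∈ {-3, 1, 2, 3}; ∂L/∂y = 12(y - 4)(y - 3)(y + 3) = 0 at y ∈ {-3, 3, 4}.
The Hessian is diagonal: diag(L_xx, L_yy). Second derivatives: L_xx(-3)=14400, L_xx(1)=-960, L_xx(2)=600, L_xx(3)=-1440; L_yy(-3)=504, L_yy(3)=-72, L_yy(4)=84.
Local maxima occur where both diagonal entries negative: (1, 3), (3, 3). Count: 2.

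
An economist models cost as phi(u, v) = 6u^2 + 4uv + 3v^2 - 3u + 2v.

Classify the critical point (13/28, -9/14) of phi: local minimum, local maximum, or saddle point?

The Hessian of phi is constant: H = [[12, 4], [4, 6]].
det(H) = 12·6 − 4² = 56.
det(H) > 0 and tr(H) = 18 > 0, so H is positive definite and the point is a local minimum.

local minimum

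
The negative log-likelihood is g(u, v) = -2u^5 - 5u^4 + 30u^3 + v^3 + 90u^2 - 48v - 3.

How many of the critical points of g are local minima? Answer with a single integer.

g separates as a function of u plus a function of v, so ∇g=0 decouples.
∂g/∂u = -10u(u - 3)(u + 2)(u + 3) = 0 at u ∈ {-3, -2, 0, 3}; ∂g/∂v = 3(v - 4)(v + 4) = 0 at v ∈ {-4, 4}.
The Hessian is diagonal: diag(g_uu, g_vv). Second derivatives: g_uu(-3)=180, g_uu(-2)=-100, g_uu(0)=180, g_uu(3)=-900; g_vv(-4)=-24, g_vv(4)=24.
Local minima occur where both diagonal entries positive: (-3, 4), (0, 4). Count: 2.

2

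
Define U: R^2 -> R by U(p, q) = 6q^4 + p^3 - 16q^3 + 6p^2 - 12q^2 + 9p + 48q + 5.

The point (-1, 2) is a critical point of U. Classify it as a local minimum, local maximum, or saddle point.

The mixed partial ∂²U/∂p∂q is 0, so the Hessian at any point is diag(U_pp, U_qq) = diag(6(p + 2), 24(3q^2 - 4q - 1)).
At (-1, 2): H = diag(6, 72).
Both eigenvalues are positive, so H is positive definite: a local minimum.

local minimum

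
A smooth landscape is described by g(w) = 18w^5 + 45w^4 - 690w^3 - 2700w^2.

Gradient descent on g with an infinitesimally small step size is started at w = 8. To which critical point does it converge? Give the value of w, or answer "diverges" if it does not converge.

g'(w) = 90w(w - 5)(w + 3)(w + 4), so g'(8) = 285120.
Gradient descent moves in the -g' direction, i.e. w is decreasing.
The nearest critical point in that direction is w = 5, where g'' = 32400 > 0 (a local minimum). The iterate converges there.

5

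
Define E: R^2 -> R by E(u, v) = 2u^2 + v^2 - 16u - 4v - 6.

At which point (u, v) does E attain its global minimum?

E(u,v) separates as P(u) + Q(v) − 6, so its minimum is min P + min Q − 6.
P'(u) = 4u - 16 vanishes at u ∈ {4}; Q'(v) = 2v - 4 vanishes at v ∈ {2}.
Local minima of P (where P''>0): P(4)=-32. Local minima of Q: Q(2)=-4.
So the global minimum of E is P(4) + Q(2) − 6 = -32 − 4 − 6 = -42, attained at (4, 2).

(4, 2)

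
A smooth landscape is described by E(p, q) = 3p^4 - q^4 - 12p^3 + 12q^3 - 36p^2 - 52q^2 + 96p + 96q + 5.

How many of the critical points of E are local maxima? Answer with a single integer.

E separates as a function of p plus a function of q, so ∇E=0 decouples.
∂E/∂p = 12(p - 4)(p - 1)(p + 2) = 0 at p ∈ {-2, 1, 4}; ∂E/∂q = -4(q - 4)(q - 3)(q - 2) = 0 at q ∈ {2, 3, 4}.
The Hessian is diagonal: diag(E_pp, E_qq). Second derivatives: E_pp(-2)=216, E_pp(1)=-108, E_pp(4)=216; E_qq(2)=-8, E_qq(3)=4, E_qq(4)=-8.
Local maxima occur where both diagonal entries negative: (1, 2), (1, 4). Count: 2.

2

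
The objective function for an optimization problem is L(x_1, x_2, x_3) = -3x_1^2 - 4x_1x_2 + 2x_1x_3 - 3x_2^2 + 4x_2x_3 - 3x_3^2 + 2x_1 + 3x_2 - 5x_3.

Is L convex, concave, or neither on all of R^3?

concave

L is quadratic, so its Hessian is the constant matrix H = [[-6, -4, 2], [-4, -6, 4], [2, 4, -6]].
Leading principal minors: -6, 20, -64.
Signs alternate −, +, − ⇒ H ≺ 0 ⇒ concave.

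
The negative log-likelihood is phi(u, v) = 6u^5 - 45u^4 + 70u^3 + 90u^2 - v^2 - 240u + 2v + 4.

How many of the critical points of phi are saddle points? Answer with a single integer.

2

phi separates as a function of u plus a function of v, so ∇phi=0 decouples.
∂phi/∂u = 30(u - 4)(u - 2)(u - 1)(u + 1) = 0 at u ∈ {-1, 1, 2, 4}; ∂phi/∂v = -2(v - 1) = 0 at v ∈ {1}.
The Hessian is diagonal: diag(phi_uu, phi_vv). Second derivatives: phi_uu(-1)=-900, phi_uu(1)=180, phi_uu(2)=-180, phi_uu(4)=900; phi_vv(1)=-2.
Saddle points occur where the two diagonal entries have opposite signs: (1, 1), (4, 1). Count: 2.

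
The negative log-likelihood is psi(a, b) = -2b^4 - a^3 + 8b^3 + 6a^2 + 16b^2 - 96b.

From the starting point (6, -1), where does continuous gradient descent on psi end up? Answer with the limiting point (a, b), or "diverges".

diverges

psi is separable, so gradient descent decouples: a follows -∂psi/∂a, b follows -∂psi/∂b.
∂psi/∂a = -3a(a - 4); at a=6 this is -36, so a increases.
∂psi/∂b = -8(b - 3)(b - 2)(b + 2); at b=-1 this is -96, so b increases.
The a-coordinate has no critical point in that direction and runs off to infinity.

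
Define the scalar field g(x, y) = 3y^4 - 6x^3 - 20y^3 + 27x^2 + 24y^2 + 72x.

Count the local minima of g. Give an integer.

g separates as a function of x plus a function of y, so ∇g=0 decouples.
∂g/∂x = -18(x - 4)(x + 1) = 0 at x ∈ {-1, 4}; ∂g/∂y = 12y(y - 4)(y - 1) = 0 at y ∈ {0, 1, 4}.
The Hessian is diagonal: diag(g_xx, g_yy). Second derivatives: g_xx(-1)=90, g_xx(4)=-90; g_yy(0)=48, g_yy(1)=-36, g_yy(4)=144.
Local minima occur where both diagonal entries positive: (-1, 0), (-1, 4). Count: 2.

2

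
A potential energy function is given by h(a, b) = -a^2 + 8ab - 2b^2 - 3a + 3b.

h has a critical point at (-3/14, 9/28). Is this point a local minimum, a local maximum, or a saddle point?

The Hessian of h is constant: H = [[-2, 8], [8, -4]].
det(H) = (-2)·(-4) − 8² = -56.
Since det(H) < 0, H is indefinite and the critical point is a saddle point.

saddle point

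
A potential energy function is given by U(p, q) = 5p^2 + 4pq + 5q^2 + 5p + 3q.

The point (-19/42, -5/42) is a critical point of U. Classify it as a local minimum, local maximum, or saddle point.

The Hessian of U is constant: H = [[10, 4], [4, 10]].
det(H) = 10·10 − 4² = 84.
det(H) > 0 and tr(H) = 20 > 0, so H is positive definite and the point is a local minimum.

local minimum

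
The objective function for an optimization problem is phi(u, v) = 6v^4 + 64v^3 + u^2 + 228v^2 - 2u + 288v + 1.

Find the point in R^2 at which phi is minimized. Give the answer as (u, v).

(1, -1)

phi(u,v) separates as P(u) + Q(v) + 1, so its minimum is min P + min Q + 1.
P'(u) = 2u - 2 vanishes at u ∈ {1}; Q'(v) = 24(v + 1)(v + 3)(v + 4) vanishes at v ∈ {-4, -3, -1}.
Local minima of P (where P''>0): P(1)=-1. Local minima of Q: Q(-4)=-64, Q(-1)=-118.
So the global minimum of phi is P(1) + Q(-1) + 1 = -1 − 118 + 1 = -118, attained at (1, -1).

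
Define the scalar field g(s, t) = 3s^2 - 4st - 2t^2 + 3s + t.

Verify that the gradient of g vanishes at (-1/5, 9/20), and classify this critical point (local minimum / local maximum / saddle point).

∇g = (6s - 4t + 3, -4s - 4t + 1); substituting (-1/5, 9/20) gives ∇g = (0, 0), so (-1/5, 9/20) is indeed a critical point.
The Hessian of g is constant: H = [[6, -4], [-4, -4]].
det(H) = 6·(-4) − (-4)² = -40.
Since det(H) < 0, H is indefinite and the critical point is a saddle point.

saddle point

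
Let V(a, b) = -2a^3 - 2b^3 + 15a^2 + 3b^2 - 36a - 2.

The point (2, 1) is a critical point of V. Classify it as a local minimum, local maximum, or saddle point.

The mixed partial ∂²V/∂a∂b is 0, so the Hessian at any point is diag(V_aa, V_bb) = diag(6(-2a + 5), 6(-2b + 1)).
At (2, 1): H = diag(6, -6).
The eigenvalues have opposite signs, so H is indefinite: a saddle point.

saddle point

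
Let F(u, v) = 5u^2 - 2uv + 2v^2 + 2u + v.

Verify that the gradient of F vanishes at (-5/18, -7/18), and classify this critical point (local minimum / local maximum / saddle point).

local minimum

∇F = (10u - 2v + 2, -2u + 4v + 1); substituting (-5/18, -7/18) gives ∇F = (0, 0), so (-5/18, -7/18) is indeed a critical point.
The Hessian of F is constant: H = [[10, -2], [-2, 4]].
det(H) = 10·4 − (-2)² = 36.
det(H) > 0 and tr(H) = 14 > 0, so H is positive definite and the point is a local minimum.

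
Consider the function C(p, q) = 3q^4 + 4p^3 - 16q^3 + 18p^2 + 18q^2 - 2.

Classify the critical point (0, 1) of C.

The mixed partial ∂²C/∂p∂q is 0, so the Hessian at any point is diag(C_pp, C_qq) = diag(12(2p + 3), 12(3q^2 - 8q + 3)).
At (0, 1): H = diag(36, -24).
The eigenvalues have opposite signs, so H is indefinite: a saddle point.

saddle point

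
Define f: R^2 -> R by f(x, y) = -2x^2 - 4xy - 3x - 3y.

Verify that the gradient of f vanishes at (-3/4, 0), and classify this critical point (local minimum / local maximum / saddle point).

saddle point

∇f = (-4x - 4y - 3, -4x - 3); substituting (-3/4, 0) gives ∇f = (0, 0), so (-3/4, 0) is indeed a critical point.
The Hessian of f is constant: H = [[-4, -4], [-4, 0]].
det(H) = (-4)·0 − (-4)² = -16.
Since det(H) < 0, H is indefinite and the critical point is a saddle point.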